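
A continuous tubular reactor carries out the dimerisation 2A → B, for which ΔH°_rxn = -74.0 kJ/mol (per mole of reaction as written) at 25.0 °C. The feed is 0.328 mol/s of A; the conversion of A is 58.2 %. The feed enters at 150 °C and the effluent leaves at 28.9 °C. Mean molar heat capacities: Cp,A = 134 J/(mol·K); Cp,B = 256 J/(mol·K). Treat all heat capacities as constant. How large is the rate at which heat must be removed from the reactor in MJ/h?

Q_out = 44.6 MJ/h

Extent of reaction ξ = 0.582 × 0.328 / 2 = 0.095448 mol/s
Reaction term: ξ·ΔH°_rxn = 0.095448 × -74.0 = -7.0632 kJ/s
Sensible, feed 150→25 °C: -5.494 kJ/s
Outlet flows (mol/s): A 0.1371, B 0.095448
Sensible, products 25→28.9 °C: 0.16695 kJ/s
Q = ΔH = -12.39 kJ/s = -12.39 kW
Heat removed = 44.605 MJ/h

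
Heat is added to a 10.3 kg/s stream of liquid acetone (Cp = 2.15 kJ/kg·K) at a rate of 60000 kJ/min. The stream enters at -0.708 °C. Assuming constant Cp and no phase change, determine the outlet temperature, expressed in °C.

T_out = 44.4 °C

Q = 60000 kJ/min = 1000 kJ/s
ΔT = Q/(ṁ·Cp) = 1000/(10.3×2.15) = 45.157 K
T_out = -0.708 + 45.157 = 44.449 °C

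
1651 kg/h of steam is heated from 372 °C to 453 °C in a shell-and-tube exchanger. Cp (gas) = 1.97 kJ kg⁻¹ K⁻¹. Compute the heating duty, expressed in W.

Q = ṁ·Cp·ΔT = 1651 × 1.97 × (453 − 372) = 263450 kJ/h
Converting: 263450 / 3600 s = 73.181 kW
Heating duty = 73181 W

Q = 73200 W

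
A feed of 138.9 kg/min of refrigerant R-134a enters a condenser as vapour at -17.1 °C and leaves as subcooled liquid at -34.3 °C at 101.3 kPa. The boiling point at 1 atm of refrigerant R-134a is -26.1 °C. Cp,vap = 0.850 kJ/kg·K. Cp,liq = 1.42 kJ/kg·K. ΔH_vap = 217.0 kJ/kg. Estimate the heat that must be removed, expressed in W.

Q_c = 547000 W

vapour -17.1→-26.1 °C: -7.65 kJ/kg
condensation at -26.1 °C: -217 kJ/kg
liquid -26.1→-34.3 °C: -11.644 kJ/kg
Δh = -7.65 + -217 + -11.644 = -236.29 kJ/kg
Q = ṁ·Δh = 138.9 kg/min × -236.29 kJ/kg = -32821 kJ/min
|Q| = 547.02 kW = 547020 W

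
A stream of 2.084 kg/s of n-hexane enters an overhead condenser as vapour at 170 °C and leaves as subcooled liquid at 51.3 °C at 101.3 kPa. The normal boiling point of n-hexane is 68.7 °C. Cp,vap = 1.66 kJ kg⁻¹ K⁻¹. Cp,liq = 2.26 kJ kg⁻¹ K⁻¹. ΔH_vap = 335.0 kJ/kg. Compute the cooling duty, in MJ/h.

vapour 170→68.7 °C: -168.16 kJ/kg
condensation at 68.7 °C: -335 kJ/kg
liquid 68.7→51.3 °C: -39.324 kJ/kg
Δh = -168.16 + -335 + -39.324 = -542.48 kJ/kg
Q = ṁ·Δh = 2.084 kg/s × -542.48 kJ/kg = -1130.5 kJ/s
|Q| = 1130.5 kW = 4069.9 MJ/h

Q_c = 4070 MJ/h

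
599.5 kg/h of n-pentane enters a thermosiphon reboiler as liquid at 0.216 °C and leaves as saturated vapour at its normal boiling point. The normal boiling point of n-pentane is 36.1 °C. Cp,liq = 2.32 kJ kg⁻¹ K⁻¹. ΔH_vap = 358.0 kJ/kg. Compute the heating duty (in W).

Q = 73500 W

liquid 0.216→36.1 °C: 83.251 kJ/kg
vaporisation at 36.1 °C: 358 kJ/kg
Δh = 83.251 + 358 = 441.25 kJ/kg
Q = ṁ·Δh = 599.5 kg/h × 441.25 kJ/kg = 264530 kJ/h
|Q| = 73.481 kW = 73481 W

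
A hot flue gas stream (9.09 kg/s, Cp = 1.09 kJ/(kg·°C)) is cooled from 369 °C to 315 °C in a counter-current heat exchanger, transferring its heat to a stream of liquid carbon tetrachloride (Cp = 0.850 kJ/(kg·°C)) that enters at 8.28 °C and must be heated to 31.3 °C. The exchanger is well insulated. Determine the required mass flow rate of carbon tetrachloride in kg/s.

Heat released by hot stream: Q = 9.09 × 1.09 × (369 − 315) = 535.04 kJ/s
Energy balance on cold side (adiabatic exchanger): Q = ṁ_c·Cp_c·(T_c,out − T_c,in)
ṁ_c = 535.04 / [0.850 × (31.3 − 8.28)] = 27.344 kg/s

ṁ_c = 27.3 kg/s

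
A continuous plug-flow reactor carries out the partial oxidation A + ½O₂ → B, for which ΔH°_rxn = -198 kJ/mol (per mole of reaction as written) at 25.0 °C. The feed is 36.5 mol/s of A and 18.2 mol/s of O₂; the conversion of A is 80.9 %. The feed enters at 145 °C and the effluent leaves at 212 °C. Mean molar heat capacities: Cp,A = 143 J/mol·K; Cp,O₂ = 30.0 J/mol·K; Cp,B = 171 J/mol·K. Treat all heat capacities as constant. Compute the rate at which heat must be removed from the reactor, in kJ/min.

Q_out = 323000 kJ/min

Extent of reaction ξ = 0.809 × 36.5 = 29.529 mol/s
Reaction term: ξ·ΔH°_rxn = 29.529 × -198 = -5846.6 kJ/s
Sensible, feed 145→25 °C: -691.86 kJ/s
Outlet flows (mol/s): A 6.9715, O₂ 3.4357, B 29.529
Sensible, products 25→212 °C: 1149.9 kJ/s
Q = ΔH = -5388.6 kJ/s = -5388.6 kW
Heat removed = 323310 kJ/min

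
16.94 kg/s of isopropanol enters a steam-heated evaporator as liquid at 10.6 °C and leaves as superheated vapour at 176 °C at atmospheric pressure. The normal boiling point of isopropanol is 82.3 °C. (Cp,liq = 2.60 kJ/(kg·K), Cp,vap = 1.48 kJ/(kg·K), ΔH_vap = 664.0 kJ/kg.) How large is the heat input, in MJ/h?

Q = 60300 MJ/h

liquid 10.6→82.3 °C: 186.42 kJ/kg
vaporisation at 82.3 °C: 664 kJ/kg
vapour 82.3→176 °C: 138.68 kJ/kg
Δh = 186.42 + 664 + 138.68 = 989.1 kJ/kg
Q = ṁ·Δh = 16.94 kg/s × 989.1 kJ/kg = 16755 kJ/s
|Q| = 16755 kW = 60319 MJ/h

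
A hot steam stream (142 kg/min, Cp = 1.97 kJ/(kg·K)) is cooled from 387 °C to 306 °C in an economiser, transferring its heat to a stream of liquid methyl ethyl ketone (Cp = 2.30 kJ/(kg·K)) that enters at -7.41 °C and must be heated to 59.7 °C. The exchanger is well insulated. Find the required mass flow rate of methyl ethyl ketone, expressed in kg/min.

Heat released by hot stream: Q = 142 × 1.97 × (387 − 306) = 22659 kJ/min
Energy balance on cold side (adiabatic exchanger): Q = ṁ_c·Cp_c·(T_c,out − T_c,in)
ṁ_c = 22659 / [2.30 × (59.7 − -7.41)] = 146.8 kg/min

ṁ_c = 147 kg/min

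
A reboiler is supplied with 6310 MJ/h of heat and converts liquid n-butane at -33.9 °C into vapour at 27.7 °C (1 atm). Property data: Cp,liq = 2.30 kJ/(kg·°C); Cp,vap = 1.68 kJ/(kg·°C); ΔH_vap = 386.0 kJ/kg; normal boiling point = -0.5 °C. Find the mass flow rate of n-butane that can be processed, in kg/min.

ṁ = 206 kg/min

Δh = 2.30×(-0.5−-33.9) + 386.0 + 1.68×(27.7−-0.5) = 510.2 kJ/kg
Q = 6310 MJ/h = 1752.8 kJ/s = 105170 kJ/min
ṁ = Q/Δh = 105170 / 510.2 = 206.13 kg/min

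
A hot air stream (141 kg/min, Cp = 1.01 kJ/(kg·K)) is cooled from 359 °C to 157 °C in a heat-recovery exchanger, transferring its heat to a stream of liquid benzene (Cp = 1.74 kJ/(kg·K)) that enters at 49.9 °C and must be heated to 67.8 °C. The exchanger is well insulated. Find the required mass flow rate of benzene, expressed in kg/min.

ṁ_c = 924 kg/min

Heat released by hot stream: Q = 141 × 1.01 × (359 − 157) = 28767 kJ/min
Energy balance on cold side (adiabatic exchanger): Q = ṁ_c·Cp_c·(T_c,out − T_c,in)
ṁ_c = 28767 / [1.74 × (67.8 − 49.9)] = 923.61 kg/min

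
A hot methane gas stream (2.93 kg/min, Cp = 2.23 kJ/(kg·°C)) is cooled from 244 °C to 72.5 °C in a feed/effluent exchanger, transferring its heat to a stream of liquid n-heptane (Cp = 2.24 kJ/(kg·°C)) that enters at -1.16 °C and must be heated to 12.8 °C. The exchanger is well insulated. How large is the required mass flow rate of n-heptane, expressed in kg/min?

ṁ_c = 35.8 kg/min

Heat released by hot stream: Q = 2.93 × 2.23 × (244 − 72.5) = 1120.6 kJ/min
Energy balance on cold side (adiabatic exchanger): Q = ṁ_c·Cp_c·(T_c,out − T_c,in)
ṁ_c = 1120.6 / [2.24 × (12.8 − -1.16)] = 35.835 kg/min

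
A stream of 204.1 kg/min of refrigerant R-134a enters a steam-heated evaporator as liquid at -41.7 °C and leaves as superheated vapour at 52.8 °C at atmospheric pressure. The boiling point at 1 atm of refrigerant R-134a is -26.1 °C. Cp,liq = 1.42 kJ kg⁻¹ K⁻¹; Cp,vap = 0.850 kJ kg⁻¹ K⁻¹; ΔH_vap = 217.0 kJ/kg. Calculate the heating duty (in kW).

Q = 1040 kW

liquid -41.7→-26.1 °C: 22.152 kJ/kg
vaporisation at -26.1 °C: 217 kJ/kg
vapour -26.1→52.8 °C: 67.065 kJ/kg
Δh = 22.152 + 217 + 67.065 = 306.22 kJ/kg
Q = ṁ·Δh = 204.1 kg/min × 306.22 kJ/kg = 62499 kJ/min
|Q| = 1041.6 kW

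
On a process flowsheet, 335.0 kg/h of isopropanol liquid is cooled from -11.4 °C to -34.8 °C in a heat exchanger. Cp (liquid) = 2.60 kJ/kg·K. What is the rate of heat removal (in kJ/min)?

Q = ṁ·Cp·ΔT = 335.0 × 2.60 × (-34.8 − -11.4) = -20381 kJ/h
Converting: 20381 / 3600 s = 5.6615 kW
Cooling duty = 339.69 kJ/min

Q_c = 340 kJ/min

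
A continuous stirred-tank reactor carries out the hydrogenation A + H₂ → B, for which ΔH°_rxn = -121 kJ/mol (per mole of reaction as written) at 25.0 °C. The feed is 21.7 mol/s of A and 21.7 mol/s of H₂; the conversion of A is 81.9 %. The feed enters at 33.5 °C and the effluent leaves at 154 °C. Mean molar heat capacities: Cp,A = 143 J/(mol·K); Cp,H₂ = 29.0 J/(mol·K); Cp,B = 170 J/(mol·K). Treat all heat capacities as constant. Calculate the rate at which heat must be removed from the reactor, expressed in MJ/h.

Extent of reaction ξ = 0.819 × 21.7 = 17.772 mol/s
Reaction term: ξ·ΔH°_rxn = 17.772 × -121 = -2150.4 kJ/s
Sensible, feed 33.5→25 °C: -31.725 kJ/s
Outlet flows (mol/s): A 3.9277, H₂ 3.9277, B 17.772
Sensible, products 25→154 °C: 476.89 kJ/s
Q = ΔH = -1705.3 kJ/s = -1705.3 kW
Heat removed = 6139 MJ/h

Q_out = 6140 MJ/h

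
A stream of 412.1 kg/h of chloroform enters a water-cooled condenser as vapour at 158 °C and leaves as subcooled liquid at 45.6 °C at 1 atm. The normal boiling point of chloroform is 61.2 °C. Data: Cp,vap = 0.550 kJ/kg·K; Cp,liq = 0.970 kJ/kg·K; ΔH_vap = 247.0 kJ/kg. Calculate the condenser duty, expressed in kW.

vapour 158→61.2 °C: -53.24 kJ/kg
condensation at 61.2 °C: -247 kJ/kg
liquid 61.2→45.6 °C: -15.132 kJ/kg
Δh = -53.24 + -247 + -15.132 = -315.37 kJ/kg
Q = ṁ·Δh = 412.1 kg/h × -315.37 kJ/kg = -129960 kJ/h
|Q| = 36.101 kW

Q_c = 36.1 kW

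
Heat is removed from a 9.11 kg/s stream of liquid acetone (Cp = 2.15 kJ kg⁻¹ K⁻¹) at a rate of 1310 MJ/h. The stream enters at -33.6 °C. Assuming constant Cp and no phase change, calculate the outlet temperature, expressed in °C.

T_out = -52.2 °C

Q = 1310 MJ/h = 363.89 kJ/s
ΔT = Q/(ṁ·Cp) = 363.89/(9.11×2.15) = 18.579 K
T_out = -33.6 − 18.579 = -52.179 °C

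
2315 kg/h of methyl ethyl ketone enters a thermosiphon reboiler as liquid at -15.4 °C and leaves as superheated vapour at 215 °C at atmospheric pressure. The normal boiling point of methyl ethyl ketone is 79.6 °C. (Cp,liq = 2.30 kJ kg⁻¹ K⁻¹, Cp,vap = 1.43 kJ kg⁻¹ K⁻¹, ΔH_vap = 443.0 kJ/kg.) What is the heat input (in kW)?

Q = 550 kW

liquid -15.4→79.6 °C: 218.5 kJ/kg
vaporisation at 79.6 °C: 443 kJ/kg
vapour 79.6→215 °C: 193.62 kJ/kg
Δh = 218.5 + 443 + 193.62 = 855.12 kJ/kg
Q = ṁ·Δh = 2315 kg/h × 855.12 kJ/kg = 1.9796e+06 kJ/h
|Q| = 549.89 kW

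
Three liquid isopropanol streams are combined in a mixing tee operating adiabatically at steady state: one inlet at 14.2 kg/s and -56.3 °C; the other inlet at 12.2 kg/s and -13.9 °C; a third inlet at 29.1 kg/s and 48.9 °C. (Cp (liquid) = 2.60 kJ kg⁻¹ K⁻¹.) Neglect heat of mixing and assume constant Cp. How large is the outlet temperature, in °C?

T_out = 8.18 °C

Adiabatic, steady state ⇒ Σ ṁᵢCp,ᵢ(T_out − Tᵢ) = 0
T_out = Σ ṁᵢCp,ᵢTᵢ / Σ ṁᵢCp,ᵢ
      = 1180.3 / 144.3 = 8.1793 °C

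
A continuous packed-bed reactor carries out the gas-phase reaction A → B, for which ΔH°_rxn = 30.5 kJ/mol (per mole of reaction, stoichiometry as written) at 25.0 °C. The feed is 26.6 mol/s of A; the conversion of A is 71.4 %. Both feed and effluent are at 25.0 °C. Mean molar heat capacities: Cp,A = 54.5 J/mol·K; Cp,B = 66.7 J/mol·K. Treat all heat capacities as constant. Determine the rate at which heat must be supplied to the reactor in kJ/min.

Extent of reaction ξ = 0.714 × 26.6 = 18.992 mol/s
Reaction term: ξ·ΔH°_rxn = 18.992 × 30.5 = 579.27 kJ/s
Q = ΔH = 579.27 kJ/s = 579.27 kW
Heat supplied = 34756 kJ/min

Q_in = 34800 kJ/min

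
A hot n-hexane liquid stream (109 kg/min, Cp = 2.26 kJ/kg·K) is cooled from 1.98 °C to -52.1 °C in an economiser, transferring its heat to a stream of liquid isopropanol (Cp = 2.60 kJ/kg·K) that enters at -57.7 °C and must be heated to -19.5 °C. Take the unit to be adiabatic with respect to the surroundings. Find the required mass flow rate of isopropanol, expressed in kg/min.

ṁ_c = 134 kg/min

Heat released by hot stream: Q = 109 × 2.26 × (1.98 − -52.1) = 13322 kJ/min
Energy balance on cold side (adiabatic exchanger): Q = ṁ_c·Cp_c·(T_c,out − T_c,in)
ṁ_c = 13322 / [2.60 × (-19.5 − -57.7)] = 134.13 kg/min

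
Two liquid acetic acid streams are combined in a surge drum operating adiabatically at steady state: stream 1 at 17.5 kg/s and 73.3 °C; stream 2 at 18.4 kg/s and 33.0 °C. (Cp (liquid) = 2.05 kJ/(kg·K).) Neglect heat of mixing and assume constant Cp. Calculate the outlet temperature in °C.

T_out = 52.6 °C

Adiabatic, steady state ⇒ Σ ṁᵢCp,ᵢ(T_out − Tᵢ) = 0
T_out = Σ ṁᵢCp,ᵢTᵢ / Σ ṁᵢCp,ᵢ
      = 3874.4 / 73.595 = 52.645 °C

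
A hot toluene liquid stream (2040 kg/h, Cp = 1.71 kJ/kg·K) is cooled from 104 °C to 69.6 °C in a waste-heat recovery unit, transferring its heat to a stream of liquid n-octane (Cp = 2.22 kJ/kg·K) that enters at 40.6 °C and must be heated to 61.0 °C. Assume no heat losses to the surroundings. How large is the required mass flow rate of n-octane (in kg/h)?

Heat released by hot stream: Q = 2040 × 1.71 × (104 − 69.6) = 120000 kJ/h
Energy balance on cold side (adiabatic exchanger): Q = ṁ_c·Cp_c·(T_c,out − T_c,in)
ṁ_c = 120000 / [2.22 × (61.0 − 40.6)] = 2649.7 kg/h

ṁ_c = 2650 kg/h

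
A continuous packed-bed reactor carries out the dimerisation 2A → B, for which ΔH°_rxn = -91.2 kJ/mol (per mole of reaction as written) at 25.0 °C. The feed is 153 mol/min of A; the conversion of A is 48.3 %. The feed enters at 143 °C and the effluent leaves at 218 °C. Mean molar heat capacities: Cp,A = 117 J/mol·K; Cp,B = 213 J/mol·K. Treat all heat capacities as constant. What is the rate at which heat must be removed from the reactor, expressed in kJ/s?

Q_out = 36.3 kJ/s

Extent of reaction ξ = 0.483 × 153 / 2 = 36.95 mol/min
Reaction term: ξ·ΔH°_rxn = 36.95 × -91.2 = -3369.8 kJ/min
Sensible, feed 143→25 °C: -2112.3 kJ/min
Outlet flows (mol/min): A 79.101, B 36.95
Sensible, products 25→218 °C: 3305.1 kJ/min
Q = ΔH = -2177 kJ/min = -36.283 kW
Heat removed = 36.283 kJ/s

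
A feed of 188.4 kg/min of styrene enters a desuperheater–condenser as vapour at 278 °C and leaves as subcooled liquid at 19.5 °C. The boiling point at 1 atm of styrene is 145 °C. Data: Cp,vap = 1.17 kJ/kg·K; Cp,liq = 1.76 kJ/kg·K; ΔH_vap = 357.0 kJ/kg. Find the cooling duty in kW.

vapour 278→145 °C: -155.61 kJ/kg
condensation at 145 °C: -357 kJ/kg
liquid 145→19.5 °C: -220.88 kJ/kg
Δh = -155.61 + -357 + -220.88 = -733.49 kJ/kg
Q = ṁ·Δh = 188.4 kg/min × -733.49 kJ/kg = -138190 kJ/min
|Q| = 2303.2 kW

Q_c = 2300 kW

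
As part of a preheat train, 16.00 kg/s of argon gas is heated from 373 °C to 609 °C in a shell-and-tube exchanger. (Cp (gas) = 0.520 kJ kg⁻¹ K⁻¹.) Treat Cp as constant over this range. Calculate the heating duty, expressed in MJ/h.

Q = ṁ·Cp·ΔT = 16.00 × 0.520 × (609 − 373) = 1963.5 kJ/s
Heating duty = 7068.7 MJ/h

Q = 7070 MJ/h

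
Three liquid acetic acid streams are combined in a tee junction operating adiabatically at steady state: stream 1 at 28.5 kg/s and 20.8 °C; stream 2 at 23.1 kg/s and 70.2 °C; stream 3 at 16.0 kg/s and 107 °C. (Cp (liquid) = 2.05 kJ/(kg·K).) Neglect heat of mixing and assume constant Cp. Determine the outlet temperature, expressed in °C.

T_out = 58.1 °C

No heat crosses the boundary, so H_out = H_in.
Σ ṁᵢCp,ᵢTᵢ = 28.5×2.05×20.8 + 23.1×2.05×70.2 + 16.0×2.05×107 = 8049.2
Σ ṁᵢCp,ᵢ = 28.5×2.05 + 23.1×2.05 + 16.0×2.05 = 138.58
T_out = 8049.2 / 138.58 = 58.083 °C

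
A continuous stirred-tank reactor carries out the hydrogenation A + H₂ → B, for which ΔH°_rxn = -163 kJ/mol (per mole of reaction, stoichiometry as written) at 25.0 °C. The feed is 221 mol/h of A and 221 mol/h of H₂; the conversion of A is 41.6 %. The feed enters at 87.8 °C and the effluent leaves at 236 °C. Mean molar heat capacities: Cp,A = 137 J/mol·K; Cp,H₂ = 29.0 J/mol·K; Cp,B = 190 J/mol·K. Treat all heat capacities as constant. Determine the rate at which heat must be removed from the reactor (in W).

Q_out = 2520 W

Extent of reaction ξ = 0.416 × 221 = 91.936 mol/h
Reaction term: ξ·ΔH°_rxn = 91.936 × -163 = -14986 kJ/h
Sensible, feed 87.8→25 °C: -2303.9 kJ/h
Outlet flows (mol/h): A 129.06, H₂ 129.06, B 91.936
Sensible, products 25→236 °C: 8206.3 kJ/h
Q = ΔH = -9083.1 kJ/h = -2.5231 kW
Heat removed = 2523.1 W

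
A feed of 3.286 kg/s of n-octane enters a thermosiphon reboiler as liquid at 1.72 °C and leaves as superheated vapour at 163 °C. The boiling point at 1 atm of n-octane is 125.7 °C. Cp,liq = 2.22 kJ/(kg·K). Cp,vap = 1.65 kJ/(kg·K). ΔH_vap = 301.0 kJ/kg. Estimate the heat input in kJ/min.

liquid 1.72→125.7 °C: 275.24 kJ/kg
vaporisation at 125.7 °C: 301 kJ/kg
vapour 125.7→163 °C: 61.545 kJ/kg
Δh = 275.24 + 301 + 61.545 = 637.78 kJ/kg
Q = ṁ·Δh = 3.286 kg/s × 637.78 kJ/kg = 2095.7 kJ/s
|Q| = 2095.7 kW = 125740 kJ/min

Q = 126000 kJ/min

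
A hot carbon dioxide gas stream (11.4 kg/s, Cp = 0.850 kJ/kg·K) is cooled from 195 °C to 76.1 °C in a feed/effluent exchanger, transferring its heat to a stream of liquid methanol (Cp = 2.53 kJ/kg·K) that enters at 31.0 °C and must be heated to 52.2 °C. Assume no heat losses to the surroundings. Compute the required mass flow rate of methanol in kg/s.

ṁ_c = 21.5 kg/s

Heat released by hot stream: Q = 11.4 × 0.850 × (195 − 76.1) = 1152.1 kJ/s
Energy balance on cold side (adiabatic exchanger): Q = ṁ_c·Cp_c·(T_c,out − T_c,in)
ṁ_c = 1152.1 / [2.53 × (52.2 − 31.0)] = 21.481 kg/s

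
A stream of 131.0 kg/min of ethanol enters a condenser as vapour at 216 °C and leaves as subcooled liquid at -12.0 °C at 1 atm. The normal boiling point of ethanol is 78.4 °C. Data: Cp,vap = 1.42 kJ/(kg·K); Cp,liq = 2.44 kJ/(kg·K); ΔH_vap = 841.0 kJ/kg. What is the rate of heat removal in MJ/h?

vapour 216→78.4 °C: -195.39 kJ/kg
condensation at 78.4 °C: -841 kJ/kg
liquid 78.4→-12.0 °C: -220.58 kJ/kg
Δh = -195.39 + -841 + -220.58 = -1257 kJ/kg
Q = ṁ·Δh = 131.0 kg/min × -1257 kJ/kg = -164660 kJ/min
|Q| = 2744.4 kW = 9879.8 MJ/h

Q_c = 9880 MJ/h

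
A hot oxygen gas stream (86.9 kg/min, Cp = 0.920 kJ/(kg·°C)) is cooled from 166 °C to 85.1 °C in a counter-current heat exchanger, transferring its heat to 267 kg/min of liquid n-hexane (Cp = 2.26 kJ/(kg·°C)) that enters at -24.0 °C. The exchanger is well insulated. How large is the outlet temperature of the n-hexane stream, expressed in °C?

T_c,out = -13.3 °C

Heat released by hot stream: Q = 86.9 × 0.920 × (166 − 85.1) = 6467.8 kJ/min
Energy balance on cold side (adiabatic exchanger): Q = ṁ_c·Cp_c·(T_c,out − T_c,in)
T_c,out = -24.0 + 6467.8/(267 × 2.26) = -13.281 °C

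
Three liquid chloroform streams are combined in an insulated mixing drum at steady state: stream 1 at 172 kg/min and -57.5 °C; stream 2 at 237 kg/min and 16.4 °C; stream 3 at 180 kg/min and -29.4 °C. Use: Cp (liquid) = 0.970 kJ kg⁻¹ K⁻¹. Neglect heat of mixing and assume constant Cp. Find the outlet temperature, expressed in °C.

Adiabatic, steady state ⇒ Σ ṁᵢCp,ᵢ(T_out − Tᵢ) = 0
T_out = Σ ṁᵢCp,ᵢTᵢ / Σ ṁᵢCp,ᵢ
      = -10956 / 571.33 = -19.177 °C

T_out = -19.2 °C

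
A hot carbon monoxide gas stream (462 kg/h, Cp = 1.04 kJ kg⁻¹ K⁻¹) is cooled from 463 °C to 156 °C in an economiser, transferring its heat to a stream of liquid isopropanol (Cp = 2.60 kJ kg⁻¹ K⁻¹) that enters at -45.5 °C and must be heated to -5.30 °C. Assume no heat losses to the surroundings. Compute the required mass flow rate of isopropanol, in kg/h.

ṁ_c = 1410 kg/h

Heat released by hot stream: Q = 462 × 1.04 × (463 − 156) = 147510 kJ/h
Energy balance on cold side (adiabatic exchanger): Q = ṁ_c·Cp_c·(T_c,out − T_c,in)
ṁ_c = 147510 / [2.60 × (-5.30 − -45.5)] = 1411.3 kg/h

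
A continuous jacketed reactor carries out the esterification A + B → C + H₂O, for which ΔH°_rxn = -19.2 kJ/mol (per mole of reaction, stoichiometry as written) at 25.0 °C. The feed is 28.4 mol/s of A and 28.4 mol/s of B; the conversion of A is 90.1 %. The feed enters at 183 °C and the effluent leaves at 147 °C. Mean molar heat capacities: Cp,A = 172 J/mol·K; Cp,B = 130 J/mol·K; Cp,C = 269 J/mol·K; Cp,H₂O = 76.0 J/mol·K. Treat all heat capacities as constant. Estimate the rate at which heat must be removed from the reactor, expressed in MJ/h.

Extent of reaction ξ = 0.901 × 28.4 = 25.588 mol/s
Reaction term: ξ·ΔH°_rxn = 25.588 × -19.2 = -491.3 kJ/s
Sensible, feed 183→25 °C: -1355.1 kJ/s
Outlet flows (mol/s): A 2.8116, B 2.8116, C 25.588, H₂O 25.588
Sensible, products 25→147 °C: 1180.6 kJ/s
Q = ΔH = -665.83 kJ/s = -665.83 kW
Heat removed = 2397 MJ/h

Q_out = 2400 MJ/h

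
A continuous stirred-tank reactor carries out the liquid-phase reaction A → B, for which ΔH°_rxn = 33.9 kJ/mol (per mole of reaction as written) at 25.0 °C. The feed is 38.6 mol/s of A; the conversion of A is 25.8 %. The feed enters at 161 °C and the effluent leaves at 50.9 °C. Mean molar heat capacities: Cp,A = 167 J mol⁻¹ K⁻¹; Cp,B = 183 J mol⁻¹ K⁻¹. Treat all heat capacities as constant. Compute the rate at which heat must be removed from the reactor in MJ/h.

Q_out = 1320 MJ/h

Extent of reaction ξ = 0.258 × 38.6 = 9.9588 mol/s
Reaction term: ξ·ΔH°_rxn = 9.9588 × 33.9 = 337.6 kJ/s
Sensible, feed 161→25 °C: -876.68 kJ/s
Outlet flows (mol/s): A 28.641, B 9.9588
Sensible, products 25→50.9 °C: 171.08 kJ/s
Q = ΔH = -368 kJ/s = -368 kW
Heat removed = 1324.8 MJ/h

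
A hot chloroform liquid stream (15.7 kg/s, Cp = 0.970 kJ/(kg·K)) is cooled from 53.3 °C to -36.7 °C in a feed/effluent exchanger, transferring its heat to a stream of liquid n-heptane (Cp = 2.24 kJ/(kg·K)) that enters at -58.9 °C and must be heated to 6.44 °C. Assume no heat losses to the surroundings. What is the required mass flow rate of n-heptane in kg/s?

Heat released by hot stream: Q = 15.7 × 0.970 × (53.3 − -36.7) = 1370.6 kJ/s
Energy balance on cold side (adiabatic exchanger): Q = ṁ_c·Cp_c·(T_c,out − T_c,in)
ṁ_c = 1370.6 / [2.24 × (6.44 − -58.9)] = 9.3645 kg/s

ṁ_c = 9.36 kg/s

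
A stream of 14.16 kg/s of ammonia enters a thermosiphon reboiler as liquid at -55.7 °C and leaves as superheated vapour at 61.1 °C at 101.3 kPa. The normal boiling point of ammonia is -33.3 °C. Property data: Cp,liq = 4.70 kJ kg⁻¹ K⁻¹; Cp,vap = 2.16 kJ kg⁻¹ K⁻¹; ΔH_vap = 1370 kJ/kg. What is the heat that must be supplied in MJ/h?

Q = 85600 MJ/h

liquid -55.7→-33.3 °C: 105.28 kJ/kg
vaporisation at -33.3 °C: 1370 kJ/kg
vapour -33.3→61.1 °C: 203.9 kJ/kg
Δh = 105.28 + 1370 + 203.9 = 1679.2 kJ/kg
Q = ṁ·Δh = 14.16 kg/s × 1679.2 kJ/kg = 23777 kJ/s
|Q| = 23777 kW = 85598 MJ/h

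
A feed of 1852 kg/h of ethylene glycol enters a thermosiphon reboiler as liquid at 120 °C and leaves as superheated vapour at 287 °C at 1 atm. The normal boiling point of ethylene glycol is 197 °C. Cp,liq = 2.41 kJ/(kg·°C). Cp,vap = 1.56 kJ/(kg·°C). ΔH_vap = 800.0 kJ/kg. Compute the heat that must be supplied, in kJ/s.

liquid 120→197 °C: 185.57 kJ/kg
vaporisation at 197 °C: 800 kJ/kg
vapour 197→287 °C: 140.4 kJ/kg
Δh = 185.57 + 800 + 140.4 = 1126 kJ/kg
Q = ṁ·Δh = 1852 kg/h × 1126 kJ/kg = 2.0853e+06 kJ/h
|Q| = 579.25 kW

Q = 579 kJ/s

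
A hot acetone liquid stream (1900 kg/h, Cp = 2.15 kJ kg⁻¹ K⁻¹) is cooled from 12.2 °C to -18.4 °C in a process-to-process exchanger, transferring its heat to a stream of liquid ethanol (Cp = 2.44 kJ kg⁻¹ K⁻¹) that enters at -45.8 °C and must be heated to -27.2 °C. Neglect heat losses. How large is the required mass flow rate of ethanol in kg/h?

Heat released by hot stream: Q = 1900 × 2.15 × (12.2 − -18.4) = 125000 kJ/h
Energy balance on cold side (adiabatic exchanger): Q = ṁ_c·Cp_c·(T_c,out − T_c,in)
ṁ_c = 125000 / [2.44 × (-27.2 − -45.8)] = 2754.3 kg/h

ṁ_c = 2750 kg/h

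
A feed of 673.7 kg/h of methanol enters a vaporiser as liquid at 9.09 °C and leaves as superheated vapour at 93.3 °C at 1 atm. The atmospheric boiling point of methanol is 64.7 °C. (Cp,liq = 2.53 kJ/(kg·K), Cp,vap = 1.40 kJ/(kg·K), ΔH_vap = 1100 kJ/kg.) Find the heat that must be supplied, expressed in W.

Q = 240000 W

liquid 9.09→64.7 °C: 140.69 kJ/kg
vaporisation at 64.7 °C: 1100 kJ/kg
vapour 64.7→93.3 °C: 40.04 kJ/kg
Δh = 140.69 + 1100 + 40.04 = 1280.7 kJ/kg
Q = ṁ·Δh = 673.7 kg/h × 1280.7 kJ/kg = 862830 kJ/h
|Q| = 239.68 kW = 239680 W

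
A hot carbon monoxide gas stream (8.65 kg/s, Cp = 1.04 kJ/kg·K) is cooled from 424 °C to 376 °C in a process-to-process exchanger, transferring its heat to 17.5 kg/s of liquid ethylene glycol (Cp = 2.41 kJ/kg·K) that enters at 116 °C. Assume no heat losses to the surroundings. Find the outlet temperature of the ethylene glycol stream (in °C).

T_c,out = 126 °C

Heat released by hot stream: Q = 8.65 × 1.04 × (424 − 376) = 431.81 kJ/s
Energy balance on cold side (adiabatic exchanger): Q = ṁ_c·Cp_c·(T_c,out − T_c,in)
T_c,out = 116 + 431.81/(17.5 × 2.41) = 126.24 °C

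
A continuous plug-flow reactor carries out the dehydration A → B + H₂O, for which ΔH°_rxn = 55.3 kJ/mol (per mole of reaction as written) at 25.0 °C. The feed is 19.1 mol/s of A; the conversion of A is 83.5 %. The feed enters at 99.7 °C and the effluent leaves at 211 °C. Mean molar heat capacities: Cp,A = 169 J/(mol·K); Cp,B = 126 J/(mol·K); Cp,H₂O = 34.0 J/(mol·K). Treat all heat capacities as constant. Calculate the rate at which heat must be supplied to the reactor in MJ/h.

Q_in = 4370 MJ/h

Extent of reaction ξ = 0.835 × 19.1 = 15.949 mol/s
Reaction term: ξ·ΔH°_rxn = 15.949 × 55.3 = 881.95 kJ/s
Sensible, feed 99.7→25 °C: -241.12 kJ/s
Outlet flows (mol/s): A 3.1515, B 15.949, H₂O 15.949
Sensible, products 25→211 °C: 573.69 kJ/s
Q = ΔH = 1214.5 kJ/s = 1214.5 kW
Heat supplied = 4372.3 MJ/h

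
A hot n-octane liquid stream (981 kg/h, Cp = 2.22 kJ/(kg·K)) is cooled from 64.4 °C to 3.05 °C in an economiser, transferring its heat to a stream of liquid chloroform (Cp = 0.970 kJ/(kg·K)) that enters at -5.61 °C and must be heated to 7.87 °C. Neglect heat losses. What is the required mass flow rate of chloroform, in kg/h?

ṁ_c = 10200 kg/h

Heat released by hot stream: Q = 981 × 2.22 × (64.4 − 3.05) = 133610 kJ/h
Energy balance on cold side (adiabatic exchanger): Q = ṁ_c·Cp_c·(T_c,out − T_c,in)
ṁ_c = 133610 / [0.970 × (7.87 − -5.61)] = 10218 kg/h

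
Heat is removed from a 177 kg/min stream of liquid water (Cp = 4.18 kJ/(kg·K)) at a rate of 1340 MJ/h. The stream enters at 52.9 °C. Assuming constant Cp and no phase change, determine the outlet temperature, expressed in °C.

Q = 1340 MJ/h = 22333 kJ/min
ΔT = Q/(ṁ·Cp) = 22333/(177×4.18) = 30.186 K
T_out = 52.9 − 30.186 = 22.714 °C

T_out = 22.7 °C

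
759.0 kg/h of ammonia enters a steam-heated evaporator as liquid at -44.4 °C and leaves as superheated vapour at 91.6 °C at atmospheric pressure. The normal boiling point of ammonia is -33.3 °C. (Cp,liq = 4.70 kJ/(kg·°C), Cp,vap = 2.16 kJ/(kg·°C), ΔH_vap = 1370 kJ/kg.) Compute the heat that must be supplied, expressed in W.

liquid -44.4→-33.3 °C: 52.17 kJ/kg
vaporisation at -33.3 °C: 1370 kJ/kg
vapour -33.3→91.6 °C: 269.78 kJ/kg
Δh = 52.17 + 1370 + 269.78 = 1692 kJ/kg
Q = ṁ·Δh = 759.0 kg/h × 1692 kJ/kg = 1.2842e+06 kJ/h
|Q| = 356.72 kW = 356720 W

Q = 357000 W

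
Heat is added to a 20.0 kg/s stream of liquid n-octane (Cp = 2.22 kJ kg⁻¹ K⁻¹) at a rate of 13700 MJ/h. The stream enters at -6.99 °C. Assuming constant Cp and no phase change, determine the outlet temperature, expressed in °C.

Q = 13700 MJ/h = 3805.6 kJ/s
ΔT = Q/(ṁ·Cp) = 3805.6/(20.0×2.22) = 85.711 K
T_out = -6.99 + 85.711 = 78.721 °C

T_out = 78.7 °C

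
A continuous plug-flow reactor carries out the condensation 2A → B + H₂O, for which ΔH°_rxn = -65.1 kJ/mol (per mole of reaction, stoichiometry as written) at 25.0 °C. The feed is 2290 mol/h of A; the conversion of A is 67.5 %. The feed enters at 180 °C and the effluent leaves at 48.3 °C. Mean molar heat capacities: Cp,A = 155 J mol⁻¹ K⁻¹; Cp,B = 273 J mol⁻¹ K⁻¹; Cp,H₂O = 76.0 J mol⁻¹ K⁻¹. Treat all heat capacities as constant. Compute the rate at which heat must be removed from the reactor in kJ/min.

Q_out = 1610 kJ/min

Extent of reaction ξ = 0.675 × 2290 / 2 = 772.88 mol/h
Reaction term: ξ·ΔH°_rxn = 772.88 × -65.1 = -50314 kJ/h
Sensible, feed 180→25 °C: -55017 kJ/h
Outlet flows (mol/h): A 744.25, B 772.88, H₂O 772.88
Sensible, products 25→48.3 °C: 8972.6 kJ/h
Q = ΔH = -96359 kJ/h = -26.766 kW
Heat removed = 1606 kJ/min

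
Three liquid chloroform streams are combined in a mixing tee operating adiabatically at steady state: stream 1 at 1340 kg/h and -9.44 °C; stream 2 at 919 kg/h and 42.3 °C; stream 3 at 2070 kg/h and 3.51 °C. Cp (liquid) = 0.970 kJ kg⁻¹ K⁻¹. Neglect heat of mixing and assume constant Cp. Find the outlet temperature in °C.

No heat crosses the boundary, so H_out = H_in.
Σ ṁᵢCp,ᵢTᵢ = 1340×0.970×-9.44 + 919×0.970×42.3 + 2070×0.970×3.51 = 32485
Σ ṁᵢCp,ᵢ = 1340×0.970 + 919×0.970 + 2070×0.970 = 4199.1
T_out = 32485 / 4199.1 = 7.7362 °C

T_out = 7.74 °C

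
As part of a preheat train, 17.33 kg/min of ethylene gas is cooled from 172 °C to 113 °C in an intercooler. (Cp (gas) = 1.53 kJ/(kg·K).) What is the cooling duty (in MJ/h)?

Q_c = 93.9 MJ/h

Q = ṁ·Cp·ΔT = 17.33 × 1.53 × (113 − 172) = -1564.4 kJ/min
Converting: 1564.4 / 60 s = 26.073 kW
Cooling duty = 93.863 MJ/h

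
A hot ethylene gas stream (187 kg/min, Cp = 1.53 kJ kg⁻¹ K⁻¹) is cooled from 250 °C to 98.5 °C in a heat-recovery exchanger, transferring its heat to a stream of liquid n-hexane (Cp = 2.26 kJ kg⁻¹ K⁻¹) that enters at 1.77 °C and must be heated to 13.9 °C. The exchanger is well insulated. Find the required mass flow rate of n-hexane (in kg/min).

Heat released by hot stream: Q = 187 × 1.53 × (250 − 98.5) = 43346 kJ/min
Energy balance on cold side (adiabatic exchanger): Q = ṁ_c·Cp_c·(T_c,out − T_c,in)
ṁ_c = 43346 / [2.26 × (13.9 − 1.77)] = 1581.2 kg/min

ṁ_c = 1580 kg/min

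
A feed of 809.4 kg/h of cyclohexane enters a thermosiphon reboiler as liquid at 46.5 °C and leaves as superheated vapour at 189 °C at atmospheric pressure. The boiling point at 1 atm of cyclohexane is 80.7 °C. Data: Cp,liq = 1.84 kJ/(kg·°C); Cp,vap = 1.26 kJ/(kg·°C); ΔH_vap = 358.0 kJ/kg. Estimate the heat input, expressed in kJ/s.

Q = 125 kJ/s

liquid 46.5→80.7 °C: 62.928 kJ/kg
vaporisation at 80.7 °C: 358 kJ/kg
vapour 80.7→189 °C: 136.46 kJ/kg
Δh = 62.928 + 358 + 136.46 = 557.39 kJ/kg
Q = ṁ·Δh = 809.4 kg/h × 557.39 kJ/kg = 451150 kJ/h
|Q| = 125.32 kW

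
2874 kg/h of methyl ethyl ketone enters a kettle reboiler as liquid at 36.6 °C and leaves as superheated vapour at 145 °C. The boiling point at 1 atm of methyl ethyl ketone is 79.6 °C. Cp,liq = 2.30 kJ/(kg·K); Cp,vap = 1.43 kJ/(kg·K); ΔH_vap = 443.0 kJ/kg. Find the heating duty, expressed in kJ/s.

Q = 507 kJ/s

liquid 36.6→79.6 °C: 98.9 kJ/kg
vaporisation at 79.6 °C: 443 kJ/kg
vapour 79.6→145 °C: 93.522 kJ/kg
Δh = 98.9 + 443 + 93.522 = 635.42 kJ/kg
Q = ṁ·Δh = 2874 kg/h × 635.42 kJ/kg = 1.8262e+06 kJ/h
|Q| = 507.28 kW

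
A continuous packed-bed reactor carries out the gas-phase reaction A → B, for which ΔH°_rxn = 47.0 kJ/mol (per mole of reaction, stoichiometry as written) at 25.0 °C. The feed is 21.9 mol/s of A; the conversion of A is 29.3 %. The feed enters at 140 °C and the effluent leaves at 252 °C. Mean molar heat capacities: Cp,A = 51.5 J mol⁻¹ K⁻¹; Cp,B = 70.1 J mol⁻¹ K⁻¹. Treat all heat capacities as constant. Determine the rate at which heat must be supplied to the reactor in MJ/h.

Extent of reaction ξ = 0.293 × 21.9 = 6.4167 mol/s
Reaction term: ξ·ΔH°_rxn = 6.4167 × 47.0 = 301.58 kJ/s
Sensible, feed 140→25 °C: -129.7 kJ/s
Outlet flows (mol/s): A 15.483, B 6.4167
Sensible, products 25→252 °C: 283.11 kJ/s
Q = ΔH = 455 kJ/s = 455 kW
Heat supplied = 1638 MJ/h

Q_in = 1640 MJ/h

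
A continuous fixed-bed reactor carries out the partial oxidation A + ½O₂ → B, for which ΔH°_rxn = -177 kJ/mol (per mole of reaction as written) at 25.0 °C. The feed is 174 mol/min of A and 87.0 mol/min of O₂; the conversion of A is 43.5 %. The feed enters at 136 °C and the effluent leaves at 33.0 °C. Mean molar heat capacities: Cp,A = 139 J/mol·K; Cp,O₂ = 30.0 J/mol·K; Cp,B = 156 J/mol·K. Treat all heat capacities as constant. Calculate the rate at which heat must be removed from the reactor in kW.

Q_out = 269 kW

Extent of reaction ξ = 0.435 × 174 = 75.69 mol/min
Reaction term: ξ·ΔH°_rxn = 75.69 × -177 = -13397 kJ/min
Sensible, feed 136→25 °C: -2974.4 kJ/min
Outlet flows (mol/min): A 98.31, O₂ 49.155, B 75.69
Sensible, products 25→33.0 °C: 215.58 kJ/min
Q = ΔH = -16156 kJ/min = -269.27 kW
Heat removed = 269.27 kW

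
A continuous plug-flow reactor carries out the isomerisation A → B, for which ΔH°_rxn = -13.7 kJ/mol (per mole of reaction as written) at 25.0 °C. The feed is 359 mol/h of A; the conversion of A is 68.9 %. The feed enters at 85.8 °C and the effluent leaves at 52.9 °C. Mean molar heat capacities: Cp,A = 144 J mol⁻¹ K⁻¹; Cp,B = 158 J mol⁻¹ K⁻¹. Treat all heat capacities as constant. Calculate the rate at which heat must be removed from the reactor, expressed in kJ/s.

Q_out = 1.39 kJ/s

Extent of reaction ξ = 0.689 × 359 = 247.35 mol/h
Reaction term: ξ·ΔH°_rxn = 247.35 × -13.7 = -3388.7 kJ/h
Sensible, feed 85.8→25 °C: -3143.1 kJ/h
Outlet flows (mol/h): A 111.65, B 247.35
Sensible, products 25→52.9 °C: 1538.9 kJ/h
Q = ΔH = -4992.9 kJ/h = -1.3869 kW
Heat removed = 1.3869 kJ/s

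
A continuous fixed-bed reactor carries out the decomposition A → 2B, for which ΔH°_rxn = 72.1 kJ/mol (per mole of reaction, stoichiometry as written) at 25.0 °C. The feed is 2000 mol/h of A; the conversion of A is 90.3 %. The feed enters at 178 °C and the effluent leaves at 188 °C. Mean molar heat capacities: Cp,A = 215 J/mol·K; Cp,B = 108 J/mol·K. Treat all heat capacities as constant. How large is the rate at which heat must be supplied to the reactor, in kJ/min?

Q_in = 2250 kJ/min

Extent of reaction ξ = 0.903 × 2000 = 1806 mol/h
Reaction term: ξ·ΔH°_rxn = 1806 × 72.1 = 130210 kJ/h
Sensible, feed 178→25 °C: -65790 kJ/h
Outlet flows (mol/h): A 194, B 3612
Sensible, products 25→188 °C: 70384 kJ/h
Q = ΔH = 134810 kJ/h = 37.446 kW
Heat supplied = 2246.8 kJ/min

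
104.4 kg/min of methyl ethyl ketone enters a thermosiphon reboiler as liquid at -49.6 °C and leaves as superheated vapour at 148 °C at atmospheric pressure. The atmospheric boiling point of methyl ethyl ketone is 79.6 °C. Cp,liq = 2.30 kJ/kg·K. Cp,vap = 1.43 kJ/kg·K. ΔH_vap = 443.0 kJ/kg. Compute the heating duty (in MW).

Q = 1.46 MW

liquid -49.6→79.6 °C: 297.16 kJ/kg
vaporisation at 79.6 °C: 443 kJ/kg
vapour 79.6→148 °C: 97.812 kJ/kg
Δh = 297.16 + 443 + 97.812 = 837.97 kJ/kg
Q = ṁ·Δh = 104.4 kg/min × 837.97 kJ/kg = 87484 kJ/min
|Q| = 1458.1 kW = 1.4581 MW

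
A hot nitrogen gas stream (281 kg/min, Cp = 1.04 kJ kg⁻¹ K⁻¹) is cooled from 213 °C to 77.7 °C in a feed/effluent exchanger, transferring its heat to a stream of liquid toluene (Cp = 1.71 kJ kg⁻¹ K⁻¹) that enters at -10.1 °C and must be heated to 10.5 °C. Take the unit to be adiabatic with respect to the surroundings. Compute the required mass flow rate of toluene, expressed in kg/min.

Heat released by hot stream: Q = 281 × 1.04 × (213 − 77.7) = 39540 kJ/min
Energy balance on cold side (adiabatic exchanger): Q = ṁ_c·Cp_c·(T_c,out − T_c,in)
ṁ_c = 39540 / [1.71 × (10.5 − -10.1)] = 1122.5 kg/min

ṁ_c = 1120 kg/min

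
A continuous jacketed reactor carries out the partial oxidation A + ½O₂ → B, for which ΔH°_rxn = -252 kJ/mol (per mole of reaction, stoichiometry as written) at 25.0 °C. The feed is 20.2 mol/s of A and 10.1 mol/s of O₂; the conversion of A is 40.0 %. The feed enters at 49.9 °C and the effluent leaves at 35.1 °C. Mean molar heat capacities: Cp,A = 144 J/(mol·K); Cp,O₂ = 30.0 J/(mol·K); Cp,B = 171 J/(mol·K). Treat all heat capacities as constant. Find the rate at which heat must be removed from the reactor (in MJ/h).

Extent of reaction ξ = 0.400 × 20.2 = 8.08 mol/s
Reaction term: ξ·ΔH°_rxn = 8.08 × -252 = -2036.2 kJ/s
Sensible, feed 49.9→25 °C: -79.974 kJ/s
Outlet flows (mol/s): A 12.12, O₂ 6.06, B 8.08
Sensible, products 25→35.1 °C: 33.418 kJ/s
Q = ΔH = -2082.7 kJ/s = -2082.7 kW
Heat removed = 7497.8 MJ/h

Q_out = 7500 MJ/h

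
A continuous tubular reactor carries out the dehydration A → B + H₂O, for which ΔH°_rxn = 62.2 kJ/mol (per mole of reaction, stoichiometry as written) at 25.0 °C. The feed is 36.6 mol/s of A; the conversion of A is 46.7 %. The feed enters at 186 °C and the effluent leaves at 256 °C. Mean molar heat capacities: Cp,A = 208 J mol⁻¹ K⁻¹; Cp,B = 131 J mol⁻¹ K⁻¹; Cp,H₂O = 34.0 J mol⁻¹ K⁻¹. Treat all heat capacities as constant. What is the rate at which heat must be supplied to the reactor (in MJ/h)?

Extent of reaction ξ = 0.467 × 36.6 = 17.092 mol/s
Reaction term: ξ·ΔH°_rxn = 17.092 × 62.2 = 1063.1 kJ/s
Sensible, feed 186→25 °C: -1225.7 kJ/s
Outlet flows (mol/s): A 19.508, B 17.092, H₂O 17.092
Sensible, products 25→256 °C: 1588.8 kJ/s
Q = ΔH = 1426.3 kJ/s = 1426.3 kW
Heat supplied = 5134.5 MJ/h

Q_in = 5130 MJ/h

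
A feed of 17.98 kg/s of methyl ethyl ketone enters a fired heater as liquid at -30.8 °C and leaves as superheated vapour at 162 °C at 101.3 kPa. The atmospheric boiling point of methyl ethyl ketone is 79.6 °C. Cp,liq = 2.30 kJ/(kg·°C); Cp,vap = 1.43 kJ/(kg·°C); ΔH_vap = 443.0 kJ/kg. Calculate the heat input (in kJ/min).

Q = 879000 kJ/min

liquid -30.8→79.6 °C: 253.92 kJ/kg
vaporisation at 79.6 °C: 443 kJ/kg
vapour 79.6→162 °C: 117.83 kJ/kg
Δh = 253.92 + 443 + 117.83 = 814.75 kJ/kg
Q = ṁ·Δh = 17.98 kg/s × 814.75 kJ/kg = 14649 kJ/s
|Q| = 14649 kW = 878950 kJ/min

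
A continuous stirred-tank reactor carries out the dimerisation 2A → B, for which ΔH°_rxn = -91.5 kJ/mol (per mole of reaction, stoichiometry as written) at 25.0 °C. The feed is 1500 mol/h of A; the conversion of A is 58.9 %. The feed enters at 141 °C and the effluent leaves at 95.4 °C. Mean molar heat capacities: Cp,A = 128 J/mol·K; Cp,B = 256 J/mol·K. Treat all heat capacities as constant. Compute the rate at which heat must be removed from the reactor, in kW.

Extent of reaction ξ = 0.589 × 1500 / 2 = 441.75 mol/h
Reaction term: ξ·ΔH°_rxn = 441.75 × -91.5 = -40420 kJ/h
Sensible, feed 141→25 °C: -22272 kJ/h
Outlet flows (mol/h): A 616.5, B 441.75
Sensible, products 25→95.4 °C: 13517 kJ/h
Q = ΔH = -49175 kJ/h = -13.66 kW
Heat removed = 13.66 kW

Q_out = 13.7 kW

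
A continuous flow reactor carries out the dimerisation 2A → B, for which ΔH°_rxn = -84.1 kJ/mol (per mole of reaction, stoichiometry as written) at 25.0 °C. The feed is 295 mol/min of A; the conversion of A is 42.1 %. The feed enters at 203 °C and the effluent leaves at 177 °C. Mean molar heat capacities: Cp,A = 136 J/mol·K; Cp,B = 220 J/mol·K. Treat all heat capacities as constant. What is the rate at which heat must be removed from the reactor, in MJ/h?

Extent of reaction ξ = 0.421 × 295 / 2 = 62.097 mol/min
Reaction term: ξ·ΔH°_rxn = 62.097 × -84.1 = -5222.4 kJ/min
Sensible, feed 203→25 °C: -7141.4 kJ/min
Outlet flows (mol/min): A 170.81, B 62.097
Sensible, products 25→177 °C: 5607.4 kJ/min
Q = ΔH = -6756.3 kJ/min = -112.61 kW
Heat removed = 405.38 MJ/h

Q_out = 405 MJ/h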